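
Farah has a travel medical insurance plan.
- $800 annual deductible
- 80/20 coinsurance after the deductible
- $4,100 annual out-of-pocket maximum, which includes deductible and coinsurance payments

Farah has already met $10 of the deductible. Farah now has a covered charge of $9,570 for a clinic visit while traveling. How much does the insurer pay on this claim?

$7,024

Deductible still to meet: $800 − $10 = $790.
After the $790 deductible portion, $9,570 − $790 = $8,780 is subject to coinsurance.
Coinsurance: $8,780 × 20% = $1,756.
Traveler responsibility before any cap: $790 + $1,756 = $2,546.
Total out-of-pocket so far would be $10 + $2,546 = $2,556, below the $4,100 cap — no reduction.
Insurer pays the balance: $9,570 − $2,546 = $7,024.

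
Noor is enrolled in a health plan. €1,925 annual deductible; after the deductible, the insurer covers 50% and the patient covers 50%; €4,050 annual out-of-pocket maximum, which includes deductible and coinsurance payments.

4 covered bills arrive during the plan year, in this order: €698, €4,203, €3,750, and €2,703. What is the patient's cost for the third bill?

€637

Bill 1, €698: all of it applies to the deductible. Cost to patient: €698. OOP to date €698.
Bill 2, €4,203: €1,227 finishes the deductible; €2,976 goes to coinsurance; coinsurance €2,976 × 50% = €1,488. Patient pays €2,715; OOP now €3,413.
Bill 3, €3,750: deductible already satisfied, so patient's share is 50% × €3,750 = €1,875. That would push OOP to €5,288, over the €4,050 cap, so patient pays €4,050 − €3,413 = €637.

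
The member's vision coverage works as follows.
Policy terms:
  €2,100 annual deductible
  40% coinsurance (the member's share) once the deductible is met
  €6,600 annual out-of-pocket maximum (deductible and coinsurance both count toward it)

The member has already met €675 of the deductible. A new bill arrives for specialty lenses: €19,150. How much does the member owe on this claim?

€5,925

€675 of the €2,100 deductible is already met, leaving €1,425.
After the €1,425 deductible portion, €19,150 − €1,425 = €17,725 is subject to coinsurance.
Coinsurance: €17,725 × 40% = €7,090.
Member responsibility before any cap: €1,425 + €7,090 = €8,515.
Year-to-date out-of-pocket would reach €675 + €8,515 = €9,190, above the €6,600 maximum, so the member pays only €6,600 − €675 = €5,925.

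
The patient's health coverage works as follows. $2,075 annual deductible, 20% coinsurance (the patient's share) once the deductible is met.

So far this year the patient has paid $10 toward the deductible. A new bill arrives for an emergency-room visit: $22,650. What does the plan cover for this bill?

Deductible still to meet: $2,075 − $10 = $2,065.
The remaining $20,585 (= $22,650 − $2,065) moves to coinsurance.
20% of $20,585 = $4,117 falls to the patient.
Patient responsibility: $2,065 + $4,117 = $6,182.
The plan picks up $22,650 − $6,182 = $16,468.

$16,468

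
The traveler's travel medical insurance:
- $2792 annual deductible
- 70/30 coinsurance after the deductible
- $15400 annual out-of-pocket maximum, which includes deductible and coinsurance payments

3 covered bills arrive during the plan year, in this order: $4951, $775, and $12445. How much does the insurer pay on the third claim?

$8711.50

Claim 1 — $4951: $2792 to deductible, leaving $2159; 30% of $2159 = $647.70. Cost to traveler: $3439.70. OOP to date $3439.70. Insurer: $4951 − $3439.70 = $1511.30.
Claim 2 — $775: 30% coinsurance on $775 = $232.50. Traveler pays $232.50; OOP now $3672.20. Insurer: $775 − $232.50 = $542.50.
Claim 3 — $12445: deductible already satisfied, so traveler's share is 30% × $12445 = $3733.50. Cost to traveler: $3733.50. OOP to date $7405.70. Plan pays $12445 − $3733.50 = $8711.50.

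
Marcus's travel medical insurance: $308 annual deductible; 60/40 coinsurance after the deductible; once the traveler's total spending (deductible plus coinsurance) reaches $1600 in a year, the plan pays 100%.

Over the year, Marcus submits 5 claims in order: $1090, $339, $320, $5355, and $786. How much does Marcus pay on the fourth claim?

$715.60

#1 ($1090): deductible takes $308, $782 remains; 40% of $782 = $312.80. Traveler pays $620.80; OOP now $620.80.
#2 ($339): deductible already satisfied, so traveler's share is 40% × $339 = $135.60. Traveler owes $135.60 (running OOP $756.40).
#3 ($320): 40% coinsurance on $320 = $128. Cost to traveler: $128. OOP to date $884.40.
#4 ($5355): deductible already satisfied, so traveler's share is 40% × $5355 = $2142. OOP would hit $3026.40 > $1600, so the cap limits the traveler to $1600 − $884.40 = $715.60.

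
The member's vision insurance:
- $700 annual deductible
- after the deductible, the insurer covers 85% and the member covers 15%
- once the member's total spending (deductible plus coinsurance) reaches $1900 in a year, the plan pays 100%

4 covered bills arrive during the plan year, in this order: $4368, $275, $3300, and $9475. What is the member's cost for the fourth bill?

Bill 1, $4368: deductible takes $700, $3668 remains; 15% of $3668 = $550.20. Cost to member: $1250.20. OOP to date $1250.20.
Bill 2, $275: deductible already satisfied, so member's share is 15% × $275 = $41.25. Cost to member: $41.25. OOP to date $1291.45.
Bill 3, $3300: deductible already satisfied, so member's share is 15% × $3300 = $495. Member pays $495; OOP now $1786.45.
Bill 4, $9475: deductible met; 15% of $9475 = $1421.25. Adding that to $1786.45 gives $3207.70, past the $1900 cap; member pays only $1900 − $1786.45 = $113.55.

$113.55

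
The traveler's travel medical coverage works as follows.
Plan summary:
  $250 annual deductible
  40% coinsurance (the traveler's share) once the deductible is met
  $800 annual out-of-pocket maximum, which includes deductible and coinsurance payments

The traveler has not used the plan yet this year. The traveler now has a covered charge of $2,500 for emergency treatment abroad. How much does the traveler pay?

The full $250 deductible is still open; $250 of this bill applies to it.
That leaves $2,500 − $250 = $2,250 for coinsurance.
40% of $2,250 = $900 falls to the traveler.
That puts the traveler's cost at $250 + $900 = $1,150 before any cap.
Year-to-date out-of-pocket would reach $0 + $1,150 = $1,150, above the $800 maximum, so the traveler pays only $800 − $0 = $800.

$800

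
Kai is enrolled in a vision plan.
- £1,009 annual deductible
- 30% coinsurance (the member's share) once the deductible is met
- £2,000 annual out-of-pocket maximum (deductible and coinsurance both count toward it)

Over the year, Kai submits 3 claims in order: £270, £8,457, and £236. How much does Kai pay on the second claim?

#1 (£270): fully absorbed by the deductible. Member owes £270 (running OOP £270).
#2 (£8,457): £739 to deductible, leaving £7,718; member's 30% is £2,315.40. Together that's £739 + £2,315.40 = £3,054.40. OOP would hit £3,324.40 > £2,000, so the cap limits the member to £2,000 − £270 = £1,730.

£1,730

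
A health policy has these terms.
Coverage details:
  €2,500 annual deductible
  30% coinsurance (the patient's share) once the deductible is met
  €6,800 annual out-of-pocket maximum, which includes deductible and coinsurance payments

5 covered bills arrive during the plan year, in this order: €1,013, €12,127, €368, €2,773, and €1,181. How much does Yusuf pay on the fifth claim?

Claim 1 — €1,013: fully absorbed by the deductible. Patient owes €1,013 (running OOP €1,013).
Claim 2 — €12,127: deductible takes €1,487, €10,640 remains; coinsurance €10,640 × 30% = €3,192. Patient owes €4,679 (running OOP €5,692).
Claim 3 — €368: deductible already satisfied, so patient's share is 30% × €368 = €110.40. Patient owes €110.40 (running OOP €5,802.40).
Claim 4 — €2,773: deductible already satisfied, so patient's share is 30% × €2,773 = €831.90. Cost to patient: €831.90. OOP to date €6,634.30.
Claim 5 — €1,181: deductible already satisfied, so patient's share is 30% × €1,181 = €354.30. OOP would hit €6,988.60 > €6,800, so the cap limits the patient to €6,800 − €6,634.30 = €165.70.

€165.70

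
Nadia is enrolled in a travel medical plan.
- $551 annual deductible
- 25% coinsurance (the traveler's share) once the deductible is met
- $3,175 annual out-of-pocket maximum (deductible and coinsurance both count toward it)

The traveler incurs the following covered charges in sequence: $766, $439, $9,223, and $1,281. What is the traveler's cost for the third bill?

#1 ($766): $551 finishes the deductible; $215 goes to coinsurance; 25% of $215 = $53.75. Cost to traveler: $604.75. OOP to date $604.75.
#2 ($439): deductible already satisfied, so traveler's share is 25% × $439 = $109.75. Cost to traveler: $109.75. OOP to date $714.50.
#3 ($9,223): deductible met; 25% of $9,223 = $2,305.75. Traveler pays $2,305.75; OOP now $3,020.25.

$2,305.75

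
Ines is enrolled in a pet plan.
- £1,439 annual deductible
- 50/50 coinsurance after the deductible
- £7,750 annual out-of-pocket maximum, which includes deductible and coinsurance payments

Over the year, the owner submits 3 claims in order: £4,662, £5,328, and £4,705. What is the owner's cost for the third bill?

Claim 1 — £4,662: deductible takes £1,439, £3,223 remains; owner's 50% is £1,611.50. Owner pays £3,050.50; OOP now £3,050.50.
Claim 2 — £5,328: 50% coinsurance on £5,328 = £2,664. Owner pays £2,664; OOP now £5,714.50.
Claim 3 — £4,705: deductible already satisfied, so owner's share is 50% × £4,705 = £2,352.50. Adding that to £5,714.50 gives £8,067, past the £7,750 cap; owner pays only £7,750 − £5,714.50 = £2,035.50.

£2,035.50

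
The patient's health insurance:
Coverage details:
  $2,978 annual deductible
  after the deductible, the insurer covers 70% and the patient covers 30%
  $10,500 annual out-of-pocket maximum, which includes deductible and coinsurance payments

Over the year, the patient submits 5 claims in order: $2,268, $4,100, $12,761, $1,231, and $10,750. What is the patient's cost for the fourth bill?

Bill 1, $2,268: fully absorbed by the deductible. Patient owes $2,268 (running OOP $2,268).
Bill 2, $4,100: $710 finishes the deductible; $3,390 goes to coinsurance; patient's 30% is $1,017. Cost to patient: $1,727. OOP to date $3,995.
Bill 3, $12,761: deductible already satisfied, so patient's share is 30% × $12,761 = $3,828.30. Patient owes $3,828.30 (running OOP $7,823.30).
Bill 4, $1,231: deductible met; 30% of $1,231 = $369.30. Patient owes $369.30 (running OOP $8,192.60).

$369.30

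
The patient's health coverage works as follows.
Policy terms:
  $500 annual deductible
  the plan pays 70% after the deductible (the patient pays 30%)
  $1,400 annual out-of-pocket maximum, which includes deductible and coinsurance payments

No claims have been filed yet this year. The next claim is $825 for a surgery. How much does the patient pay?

Deductible not yet touched, so the first $500 of the bill goes to the deductible.
The remaining $325 (= $825 − $500) moves to coinsurance.
Coinsurance: $325 × 30% = $97.50.
Patient responsibility before any cap: $500 + $97.50 = $597.50.
Cumulative spending $0 + $597.50 = $597.50 stays under the $1,400 maximum.

$597.50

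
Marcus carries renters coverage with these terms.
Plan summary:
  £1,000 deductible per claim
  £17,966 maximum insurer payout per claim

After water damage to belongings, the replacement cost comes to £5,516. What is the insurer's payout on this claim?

Subtract the deductible: £5,516 − £1,000 = £4,516.
£4,516 ≤ £17,966, so the limit doesn't bind; insurer pays £4,516.

£4,516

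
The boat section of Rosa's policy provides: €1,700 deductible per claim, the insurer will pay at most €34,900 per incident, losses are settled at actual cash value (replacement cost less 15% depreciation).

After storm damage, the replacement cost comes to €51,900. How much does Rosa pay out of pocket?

€17,000

Depreciate 15%: the covered value is €51,900 × 0.85 = €44,115.
Less the €1,700 deductible: €44,115 − €1,700 = €42,415.
Since €42,415 > €34,900, the payout is capped at €34,900.
Out of pocket: €51,900 − €34,900 = €17,000.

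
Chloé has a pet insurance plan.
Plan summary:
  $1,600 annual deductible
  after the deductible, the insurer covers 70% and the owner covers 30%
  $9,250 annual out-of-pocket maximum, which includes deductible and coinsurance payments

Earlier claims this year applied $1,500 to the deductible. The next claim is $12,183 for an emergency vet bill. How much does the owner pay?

$3,724.90

Deductible still to meet: $1,600 − $1,500 = $100.
That leaves $12,183 − $100 = $12,083 for coinsurance.
Owner's 30% share of $12,083 is $3,624.90.
Owner responsibility before any cap: $100 + $3,624.90 = $3,724.90.
Total out-of-pocket so far would be $1,500 + $3,724.90 = $5,224.90, below the $9,250 cap — no reduction.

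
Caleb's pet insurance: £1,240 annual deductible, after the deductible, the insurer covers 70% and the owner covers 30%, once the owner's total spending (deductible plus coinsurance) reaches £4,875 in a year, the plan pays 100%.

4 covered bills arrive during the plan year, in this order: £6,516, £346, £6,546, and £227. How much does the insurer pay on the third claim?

£4,597.60

#1 (£6,516): £1,240 finishes the deductible; £5,276 goes to coinsurance; 30% of £5,276 = £1,582.80. Cost to owner: £2,822.80. OOP to date £2,822.80. Insurer: £6,516 − £2,822.80 = £3,693.20.
#2 (£346): deductible already satisfied, so owner's share is 30% × £346 = £103.80. Cost to owner: £103.80. OOP to date £2,926.60. Insurer: £346 − £103.80 = £242.20.
#3 (£6,546): deductible met; 30% of £6,546 = £1,963.80. OOP would hit £4,890.40 > £4,875, so the cap limits the owner to £4,875 − £2,926.60 = £1,948.40. Plan pays £6,546 − £1,948.40 = £4,597.60.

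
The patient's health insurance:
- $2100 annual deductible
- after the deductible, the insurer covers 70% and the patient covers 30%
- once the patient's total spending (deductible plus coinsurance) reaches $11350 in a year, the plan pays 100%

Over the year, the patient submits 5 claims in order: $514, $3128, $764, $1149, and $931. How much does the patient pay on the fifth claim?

Claim 1 — $514: entire amount goes to the deductible. Patient pays $514; OOP now $514.
Claim 2 — $3128: $1586 finishes the deductible; $1542 goes to coinsurance; 30% of $1542 = $462.60. Cost to patient: $2048.60. OOP to date $2562.60.
Claim 3 — $764: deductible already satisfied, so patient's share is 30% × $764 = $229.20. Patient pays $229.20; OOP now $2791.80.
Claim 4 — $1149: deductible already satisfied, so patient's share is 30% × $1149 = $344.70. Patient owes $344.70 (running OOP $3136.50).
Claim 5 — $931: 30% coinsurance on $931 = $279.30. Patient owes $279.30 (running OOP $3415.80).

$279.30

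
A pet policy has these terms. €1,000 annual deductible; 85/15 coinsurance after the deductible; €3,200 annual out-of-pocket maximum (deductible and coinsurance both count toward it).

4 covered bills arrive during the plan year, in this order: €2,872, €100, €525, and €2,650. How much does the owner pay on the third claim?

€78.75

Claim 1 (€2,872): €1,000 finishes the deductible; €1,872 goes to coinsurance; coinsurance €1,872 × 15% = €280.80. Owner pays €1,280.80; OOP now €1,280.80.
Claim 2 (€100): 15% coinsurance on €100 = €15. Cost to owner: €15. OOP to date €1,295.80.
Claim 3 (€525): deductible met; 15% of €525 = €78.75. Owner owes €78.75 (running OOP €1,374.55).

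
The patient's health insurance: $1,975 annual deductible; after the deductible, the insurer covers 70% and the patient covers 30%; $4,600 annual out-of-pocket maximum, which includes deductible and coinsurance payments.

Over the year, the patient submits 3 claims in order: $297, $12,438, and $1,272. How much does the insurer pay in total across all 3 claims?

Claim 1 ($297): all of it applies to the deductible. Patient pays $297; OOP now $297. Insurer: $297 − $297 = $0.
Claim 2 ($12,438): $1,678 to deductible, leaving $10,760; patient's 30% is $3,228. Deductible plus coinsurance: $1,678 + $3,228 = $4,906. Adding that to $297 gives $5,203, past the $4,600 cap; patient pays only $4,600 − $297 = $4,303. Insurer: $12,438 − $4,303 = $8,135.
Claim 3 ($1,272): deductible met; 30% of $1,272 = $381.60. That would push OOP to $4,981.60, over the $4,600 cap, so patient pays $4,600 − $4,600 = $0. Plan pays $1,272 − $0 = $1,272.
Insurer total: $0 + $8,135 + $1,272 = $9,407.

$9,407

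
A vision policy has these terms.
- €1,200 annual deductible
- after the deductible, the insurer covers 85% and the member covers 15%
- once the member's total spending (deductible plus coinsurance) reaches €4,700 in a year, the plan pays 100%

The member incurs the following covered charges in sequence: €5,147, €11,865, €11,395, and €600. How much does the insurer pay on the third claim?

€10,266.80

Claim 1 — €5,147: deductible takes €1,200, €3,947 remains; 15% of €3,947 = €592.05. Member owes €1,792.05 (running OOP €1,792.05). Plan pays €5,147 − €1,792.05 = €3,354.95.
Claim 2 — €11,865: deductible already satisfied, so member's share is 15% × €11,865 = €1,779.75. Cost to member: €1,779.75. OOP to date €3,571.80. Insurer: €11,865 − €1,779.75 = €10,085.25.
Claim 3 — €11,395: deductible already satisfied, so member's share is 15% × €11,395 = €1,709.25. Adding that to €3,571.80 gives €5,281.05, past the €4,700 cap; member pays only €4,700 − €3,571.80 = €1,128.20. Insurer: €11,395 − €1,128.20 = €10,266.80.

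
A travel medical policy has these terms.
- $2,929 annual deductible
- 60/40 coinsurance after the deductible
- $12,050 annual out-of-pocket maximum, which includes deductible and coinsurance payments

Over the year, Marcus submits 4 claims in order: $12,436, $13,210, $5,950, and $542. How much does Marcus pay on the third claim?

Claim 1 ($12,436): $2,929 to deductible, leaving $9,507; traveler's 40% is $3,802.80. Traveler pays $6,731.80; OOP now $6,731.80.
Claim 2 ($13,210): deductible met; 40% of $13,210 = $5,284. Cost to traveler: $5,284. OOP to date $12,015.80.
Claim 3 ($5,950): deductible met; 40% of $5,950 = $2,380. OOP would hit $14,395.80 > $12,050, so the cap limits the traveler to $12,050 − $12,015.80 = $34.20.

$34.20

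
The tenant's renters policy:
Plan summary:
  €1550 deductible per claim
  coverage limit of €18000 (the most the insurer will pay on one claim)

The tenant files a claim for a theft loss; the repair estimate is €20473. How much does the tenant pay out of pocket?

Less the €1550 deductible: €20473 − €1550 = €18923.
Since €18923 > €18000, the payout is capped at €18000.
Out of pocket: €20473 − €18000 = €2473.

€2473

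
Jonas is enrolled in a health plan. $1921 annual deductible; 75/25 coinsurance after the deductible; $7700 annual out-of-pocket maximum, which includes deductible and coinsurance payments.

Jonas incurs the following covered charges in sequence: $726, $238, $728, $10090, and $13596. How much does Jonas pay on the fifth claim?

Claim 1 ($726): fully absorbed by the deductible. Patient pays $726; OOP now $726.
Claim 2 ($238): entire amount goes to the deductible. Patient pays $238; OOP now $964.
Claim 3 ($728): entire amount goes to the deductible. Cost to patient: $728. OOP to date $1692.
Claim 4 ($10090): $229 finishes the deductible; $9861 goes to coinsurance; 25% of $9861 = $2465.25. Patient pays $2694.25; OOP now $4386.25.
Claim 5 ($13596): deductible already satisfied, so patient's share is 25% × $13596 = $3399. Adding that to $4386.25 gives $7785.25, past the $7700 cap; patient pays only $7700 − $4386.25 = $3313.75.

$3313.75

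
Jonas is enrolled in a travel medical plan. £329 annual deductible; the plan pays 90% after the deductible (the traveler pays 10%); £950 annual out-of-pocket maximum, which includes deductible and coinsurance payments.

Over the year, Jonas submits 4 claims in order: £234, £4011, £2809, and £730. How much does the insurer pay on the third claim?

£2579.60

Claim 1 — £234: fully absorbed by the deductible. Traveler owes £234 (running OOP £234). Plan pays £234 − £234 = £0.
Claim 2 — £4011: £95 to deductible, leaving £3916; traveler's 10% is £391.60. Cost to traveler: £486.60. OOP to date £720.60. Insurer: £4011 − £486.60 = £3524.40.
Claim 3 — £2809: deductible met; 10% of £2809 = £280.90. OOP would hit £1001.50 > £950, so the cap limits the traveler to £950 − £720.60 = £229.40. Insurer: £2809 − £229.40 = £2579.60.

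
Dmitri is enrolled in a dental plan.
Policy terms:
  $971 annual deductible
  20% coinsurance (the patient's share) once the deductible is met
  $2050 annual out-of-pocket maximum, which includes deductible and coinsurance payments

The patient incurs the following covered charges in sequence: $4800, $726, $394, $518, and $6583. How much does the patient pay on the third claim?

$78.80

#1 ($4800): $971 to deductible, leaving $3829; 20% of $3829 = $765.80. Cost to patient: $1736.80. OOP to date $1736.80.
#2 ($726): deductible already satisfied, so patient's share is 20% × $726 = $145.20. Cost to patient: $145.20. OOP to date $1882.
#3 ($394): 20% coinsurance on $394 = $78.80. Patient owes $78.80 (running OOP $1960.80).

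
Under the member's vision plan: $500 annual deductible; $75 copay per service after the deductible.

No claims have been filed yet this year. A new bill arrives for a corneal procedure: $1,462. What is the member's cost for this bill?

$575

The full $500 deductible is still open; $500 of this bill applies to it.
The remaining $962 (= $1,462 − $500) moves to the copay.
Copay on this service: $75.
So the member owes $500 + $75 = $575.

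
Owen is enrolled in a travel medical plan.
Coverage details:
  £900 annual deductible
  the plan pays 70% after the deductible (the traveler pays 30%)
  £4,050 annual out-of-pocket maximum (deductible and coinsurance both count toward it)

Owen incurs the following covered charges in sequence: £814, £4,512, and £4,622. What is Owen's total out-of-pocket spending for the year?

£3,614.40

#1 (£814): all of it applies to the deductible. Traveler owes £814 (running OOP £814).
#2 (£4,512): deductible takes £86, £4,426 remains; traveler's 30% is £1,327.80. Traveler pays £1,413.80; OOP now £2,227.80.
#3 (£4,622): deductible met; 30% of £4,622 = £1,386.60. Traveler pays £1,386.60; OOP now £3,614.40.
Total paid by the traveler: £814 + £1,413.80 + £1,386.60 = £3,614.40.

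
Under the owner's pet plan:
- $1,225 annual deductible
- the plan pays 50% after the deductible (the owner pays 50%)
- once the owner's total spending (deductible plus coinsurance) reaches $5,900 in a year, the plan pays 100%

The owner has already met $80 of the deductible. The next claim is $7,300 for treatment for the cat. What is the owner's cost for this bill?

$4,222.50

Remaining deductible: $1,225 − $80 = $1,145.
That leaves $7,300 − $1,145 = $6,155 for coinsurance.
Owner's 50% share of $6,155 is $3,077.50.
Owner responsibility before any cap: $1,145 + $3,077.50 = $4,222.50.
Year-to-date out-of-pocket becomes $80 + $4,222.50 = $4,302.50, still under the $5,900 maximum, so no cap applies.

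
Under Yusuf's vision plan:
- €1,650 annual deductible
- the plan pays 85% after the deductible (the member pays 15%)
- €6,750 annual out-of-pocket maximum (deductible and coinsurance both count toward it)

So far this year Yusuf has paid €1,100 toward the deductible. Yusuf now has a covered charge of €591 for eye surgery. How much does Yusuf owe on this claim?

Deductible still to meet: €1,650 − €1,100 = €550.
That leaves €591 − €550 = €41 for coinsurance.
Member's 15% share of €41 is €6.15.
That puts the member's cost at €550 + €6.15 = €556.15 before any cap.
Cumulative spending €1,100 + €556.15 = €1,656.15 stays under the €6,750 maximum.

€556.15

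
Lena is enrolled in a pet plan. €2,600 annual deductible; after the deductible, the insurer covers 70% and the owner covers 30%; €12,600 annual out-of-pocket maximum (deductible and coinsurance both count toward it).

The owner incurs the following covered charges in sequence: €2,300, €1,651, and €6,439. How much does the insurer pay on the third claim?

Claim 1 (€2,300): fully absorbed by the deductible. Owner pays €2,300; OOP now €2,300. Plan pays €2,300 − €2,300 = €0.
Claim 2 (€1,651): €300 finishes the deductible; €1,351 goes to coinsurance; owner's 30% is €405.30. Owner owes €705.30 (running OOP €3,005.30). Plan pays €1,651 − €705.30 = €945.70.
Claim 3 (€6,439): deductible already satisfied, so owner's share is 30% × €6,439 = €1,931.70. Owner pays €1,931.70; OOP now €4,937. Plan pays €6,439 − €1,931.70 = €4,507.30.

€4,507.30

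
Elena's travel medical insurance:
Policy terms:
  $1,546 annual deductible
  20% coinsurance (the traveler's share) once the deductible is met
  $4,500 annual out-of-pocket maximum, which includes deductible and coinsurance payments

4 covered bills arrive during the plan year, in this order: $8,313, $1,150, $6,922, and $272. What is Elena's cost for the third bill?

$1,370.60

Claim 1 — $8,313: deductible takes $1,546, $6,767 remains; traveler's 20% is $1,353.40. Traveler pays $2,899.40; OOP now $2,899.40.
Claim 2 — $1,150: deductible met; 20% of $1,150 = $230. Traveler pays $230; OOP now $3,129.40.
Claim 3 — $6,922: deductible already satisfied, so traveler's share is 20% × $6,922 = $1,384.40. That would push OOP to $4,513.80, over the $4,500 cap, so traveler pays $4,500 − $3,129.40 = $1,370.60.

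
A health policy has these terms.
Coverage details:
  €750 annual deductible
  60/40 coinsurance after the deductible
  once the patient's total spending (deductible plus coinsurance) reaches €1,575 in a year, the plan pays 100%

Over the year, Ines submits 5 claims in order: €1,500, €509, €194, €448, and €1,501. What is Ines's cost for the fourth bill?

€179.20

#1 (€1,500): €750 to deductible, leaving €750; coinsurance €750 × 40% = €300. Patient pays €1,050; OOP now €1,050.
#2 (€509): deductible met; 40% of €509 = €203.60. Patient pays €203.60; OOP now €1,253.60.
#3 (€194): 40% coinsurance on €194 = €77.60. Cost to patient: €77.60. OOP to date €1,331.20.
#4 (€448): deductible already satisfied, so patient's share is 40% × €448 = €179.20. Patient pays €179.20; OOP now €1,510.40.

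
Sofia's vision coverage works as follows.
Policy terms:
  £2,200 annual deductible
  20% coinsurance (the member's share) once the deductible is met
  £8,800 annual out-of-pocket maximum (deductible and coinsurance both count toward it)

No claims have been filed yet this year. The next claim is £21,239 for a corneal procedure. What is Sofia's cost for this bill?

Deductible not yet touched, so the first £2,200 of the bill goes to the deductible.
The remaining £19,039 (= £21,239 − £2,200) moves to coinsurance.
Coinsurance: £19,039 × 20% = £3,807.80.
That puts the member's cost at £2,200 + £3,807.80 = £6,007.80 before any cap.
Year-to-date out-of-pocket becomes £0 + £6,007.80 = £6,007.80, still under the £8,800 maximum, so no cap applies.

£6,007.80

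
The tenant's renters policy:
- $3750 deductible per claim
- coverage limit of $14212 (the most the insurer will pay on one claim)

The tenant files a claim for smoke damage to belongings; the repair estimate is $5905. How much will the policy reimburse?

$2155

Subtract the deductible: $5905 − $3750 = $2155.
That's under the $14212 cap, so the insurer reimburses the full $2155.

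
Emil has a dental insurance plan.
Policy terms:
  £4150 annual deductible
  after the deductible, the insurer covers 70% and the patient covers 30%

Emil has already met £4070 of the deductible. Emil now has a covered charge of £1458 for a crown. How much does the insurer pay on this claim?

Deductible still to meet: £4150 − £4070 = £80.
After the £80 deductible portion, £1458 − £80 = £1378 is subject to coinsurance.
30% of £1378 = £413.40 falls to the patient.
Patient responsibility: £80 + £413.40 = £493.40.
The insurer covers the remainder: £1458 − £493.40 = £964.60.

£964.60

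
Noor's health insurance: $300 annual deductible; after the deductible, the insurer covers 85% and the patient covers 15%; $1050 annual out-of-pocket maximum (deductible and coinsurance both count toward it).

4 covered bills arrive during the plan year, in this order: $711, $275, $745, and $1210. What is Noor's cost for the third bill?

Bill 1, $711: $300 finishes the deductible; $411 goes to coinsurance; coinsurance $411 × 15% = $61.65. Cost to patient: $361.65. OOP to date $361.65.
Bill 2, $275: 15% coinsurance on $275 = $41.25. Patient pays $41.25; OOP now $402.90.
Bill 3, $745: deductible met; 15% of $745 = $111.75. Cost to patient: $111.75. OOP to date $514.65.

$111.75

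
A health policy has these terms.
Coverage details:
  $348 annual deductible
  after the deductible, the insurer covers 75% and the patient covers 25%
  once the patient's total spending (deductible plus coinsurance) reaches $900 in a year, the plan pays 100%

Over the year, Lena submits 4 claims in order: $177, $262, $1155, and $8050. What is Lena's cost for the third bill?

$288.75

Bill 1, $177: fully absorbed by the deductible. Patient pays $177; OOP now $177.
Bill 2, $262: deductible takes $171, $91 remains; 25% of $91 = $22.75. Cost to patient: $193.75. OOP to date $370.75.
Bill 3, $1155: 25% coinsurance on $1155 = $288.75. Patient owes $288.75 (running OOP $659.50).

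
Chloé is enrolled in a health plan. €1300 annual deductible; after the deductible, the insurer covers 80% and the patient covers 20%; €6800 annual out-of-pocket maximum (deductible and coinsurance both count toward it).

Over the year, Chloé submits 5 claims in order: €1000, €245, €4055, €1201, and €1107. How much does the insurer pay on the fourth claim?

€960.80

Claim 1 (€1000): all of it applies to the deductible. Cost to patient: €1000. OOP to date €1000. Insurer: €1000 − €1000 = €0.
Claim 2 (€245): fully absorbed by the deductible. Patient pays €245; OOP now €1245. Insurer: €245 − €245 = €0.
Claim 3 (€4055): €55 to deductible, leaving €4000; patient's 20% is €800. Patient pays €855; OOP now €2100. Insurer: €4055 − €855 = €3200.
Claim 4 (€1201): 20% coinsurance on €1201 = €240.20. Patient pays €240.20; OOP now €2340.20. Plan pays €1201 − €240.20 = €960.80.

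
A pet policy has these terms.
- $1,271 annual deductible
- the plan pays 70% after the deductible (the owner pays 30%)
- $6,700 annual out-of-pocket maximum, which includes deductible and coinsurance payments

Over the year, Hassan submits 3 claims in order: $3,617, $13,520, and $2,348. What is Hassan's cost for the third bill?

Claim 1 — $3,617: $1,271 finishes the deductible; $2,346 goes to coinsurance; 30% of $2,346 = $703.80. Owner owes $1,974.80 (running OOP $1,974.80).
Claim 2 — $13,520: deductible met; 30% of $13,520 = $4,056. Owner pays $4,056; OOP now $6,030.80.
Claim 3 — $2,348: 30% coinsurance on $2,348 = $704.40. Adding that to $6,030.80 gives $6,735.20, past the $6,700 cap; owner pays only $6,700 − $6,030.80 = $669.20.

$669.20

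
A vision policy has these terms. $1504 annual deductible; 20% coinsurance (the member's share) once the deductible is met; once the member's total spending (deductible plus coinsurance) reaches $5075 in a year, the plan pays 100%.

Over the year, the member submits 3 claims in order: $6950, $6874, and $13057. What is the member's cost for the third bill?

$1107

Claim 1 ($6950): deductible takes $1504, $5446 remains; coinsurance $5446 × 20% = $1089.20. Cost to member: $2593.20. OOP to date $2593.20.
Claim 2 ($6874): 20% coinsurance on $6874 = $1374.80. Member owes $1374.80 (running OOP $3968).
Claim 3 ($13057): 20% coinsurance on $13057 = $2611.40. Adding that to $3968 gives $6579.40, past the $5075 cap; member pays only $5075 − $3968 = $1107.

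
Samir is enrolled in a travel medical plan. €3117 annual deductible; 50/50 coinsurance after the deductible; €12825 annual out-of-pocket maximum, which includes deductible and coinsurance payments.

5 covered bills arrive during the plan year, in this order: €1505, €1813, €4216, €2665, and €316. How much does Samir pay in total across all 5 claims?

#1 (€1505): entire amount goes to the deductible. Traveler pays €1505; OOP now €1505.
#2 (€1813): €1612 finishes the deductible; €201 goes to coinsurance; 50% of €201 = €100.50. Cost to traveler: €1712.50. OOP to date €3217.50.
#3 (€4216): 50% coinsurance on €4216 = €2108. Traveler owes €2108 (running OOP €5325.50).
#4 (€2665): 50% coinsurance on €2665 = €1332.50. Traveler owes €1332.50 (running OOP €6658).
#5 (€316): deductible already satisfied, so traveler's share is 50% × €316 = €158. Traveler pays €158; OOP now €6816.
Summing the traveler's payments: €1505 + €1712.50 + €2108 + €1332.50 + €158 = €6816.

€6816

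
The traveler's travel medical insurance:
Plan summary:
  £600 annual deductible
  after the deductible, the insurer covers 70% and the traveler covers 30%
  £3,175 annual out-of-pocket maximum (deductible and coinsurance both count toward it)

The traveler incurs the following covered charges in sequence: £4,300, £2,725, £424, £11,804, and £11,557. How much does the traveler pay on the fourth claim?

£520.30

Claim 1 (£4,300): £600 to deductible, leaving £3,700; 30% of £3,700 = £1,110. Traveler pays £1,710; OOP now £1,710.
Claim 2 (£2,725): deductible already satisfied, so traveler's share is 30% × £2,725 = £817.50. Traveler pays £817.50; OOP now £2,527.50.
Claim 3 (£424): deductible already satisfied, so traveler's share is 30% × £424 = £127.20. Traveler owes £127.20 (running OOP £2,654.70).
Claim 4 (£11,804): deductible already satisfied, so traveler's share is 30% × £11,804 = £3,541.20. OOP would hit £6,195.90 > £3,175, so the cap limits the traveler to £3,175 − £2,654.70 = £520.30.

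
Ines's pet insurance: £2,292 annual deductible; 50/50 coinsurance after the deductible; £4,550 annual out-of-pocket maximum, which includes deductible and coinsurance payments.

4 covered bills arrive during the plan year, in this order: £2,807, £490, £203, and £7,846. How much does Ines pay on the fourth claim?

#1 (£2,807): deductible takes £2,292, £515 remains; owner's 50% is £257.50. Owner pays £2,549.50; OOP now £2,549.50.
#2 (£490): 50% coinsurance on £490 = £245. Cost to owner: £245. OOP to date £2,794.50.
#3 (£203): 50% coinsurance on £203 = £101.50. Owner owes £101.50 (running OOP £2,896).
#4 (£7,846): deductible already satisfied, so owner's share is 50% × £7,846 = £3,923. Adding that to £2,896 gives £6,819, past the £4,550 cap; owner pays only £4,550 − £2,896 = £1,654.

£1,654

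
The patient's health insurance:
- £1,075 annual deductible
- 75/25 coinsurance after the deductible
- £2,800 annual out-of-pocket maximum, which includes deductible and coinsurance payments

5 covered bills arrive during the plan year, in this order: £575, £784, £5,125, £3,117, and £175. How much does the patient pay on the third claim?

£1,281.25

Bill 1, £575: all of it applies to the deductible. Patient pays £575; OOP now £575.
Bill 2, £784: £500 finishes the deductible; £284 goes to coinsurance; patient's 25% is £71. Patient pays £571; OOP now £1,146.
Bill 3, £5,125: 25% coinsurance on £5,125 = £1,281.25. Patient pays £1,281.25; OOP now £2,427.25.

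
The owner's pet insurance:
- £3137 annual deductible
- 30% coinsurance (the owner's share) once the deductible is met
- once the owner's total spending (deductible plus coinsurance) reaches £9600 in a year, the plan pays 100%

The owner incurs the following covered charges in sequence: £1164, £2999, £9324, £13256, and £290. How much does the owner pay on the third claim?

#1 (£1164): fully absorbed by the deductible. Owner pays £1164; OOP now £1164.
#2 (£2999): deductible takes £1973, £1026 remains; coinsurance £1026 × 30% = £307.80. Cost to owner: £2280.80. OOP to date £3444.80.
#3 (£9324): deductible already satisfied, so owner's share is 30% × £9324 = £2797.20. Owner pays £2797.20; OOP now £6242.

£2797.20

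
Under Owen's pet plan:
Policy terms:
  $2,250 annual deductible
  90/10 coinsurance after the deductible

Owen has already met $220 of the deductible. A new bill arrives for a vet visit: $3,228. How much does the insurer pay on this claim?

$1,078.20

Deductible still to meet: $2,250 − $220 = $2,030.
The remaining $1,198 (= $3,228 − $2,030) moves to coinsurance.
10% of $1,198 = $119.80 falls to the owner.
Owner responsibility: $2,030 + $119.80 = $2,149.80.
The insurer covers the remainder: $3,228 − $2,149.80 = $1,078.20.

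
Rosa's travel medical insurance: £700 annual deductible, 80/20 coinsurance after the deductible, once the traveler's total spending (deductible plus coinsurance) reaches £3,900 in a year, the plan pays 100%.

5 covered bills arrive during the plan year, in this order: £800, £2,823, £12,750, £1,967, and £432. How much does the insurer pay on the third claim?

Bill 1, £800: deductible takes £700, £100 remains; traveler's 20% is £20. Cost to traveler: £720. OOP to date £720. Insurer: £800 − £720 = £80.
Bill 2, £2,823: deductible met; 20% of £2,823 = £564.60. Traveler owes £564.60 (running OOP £1,284.60). Insurer: £2,823 − £564.60 = £2,258.40.
Bill 3, £12,750: deductible met; 20% of £12,750 = £2,550. Traveler pays £2,550; OOP now £3,834.60. Insurer: £12,750 − £2,550 = £10,200.

£10,200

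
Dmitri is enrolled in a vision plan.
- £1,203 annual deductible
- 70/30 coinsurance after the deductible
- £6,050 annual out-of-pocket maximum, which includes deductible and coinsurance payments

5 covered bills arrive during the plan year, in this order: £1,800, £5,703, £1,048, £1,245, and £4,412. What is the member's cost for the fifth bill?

£1,323.60

#1 (£1,800): £1,203 finishes the deductible; £597 goes to coinsurance; member's 30% is £179.10. Cost to member: £1,382.10. OOP to date £1,382.10.
#2 (£5,703): deductible met; 30% of £5,703 = £1,710.90. Member pays £1,710.90; OOP now £3,093.
#3 (£1,048): 30% coinsurance on £1,048 = £314.40. Member pays £314.40; OOP now £3,407.40.
#4 (£1,245): deductible met; 30% of £1,245 = £373.50. Cost to member: £373.50. OOP to date £3,780.90.
#5 (£4,412): deductible met; 30% of £4,412 = £1,323.60. Cost to member: £1,323.60. OOP to date £5,104.50.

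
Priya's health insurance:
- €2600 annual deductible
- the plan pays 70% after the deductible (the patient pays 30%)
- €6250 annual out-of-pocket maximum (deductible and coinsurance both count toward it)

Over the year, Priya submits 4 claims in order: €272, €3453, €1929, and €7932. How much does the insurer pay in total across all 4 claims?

€7690.20

Claim 1 — €272: entire amount goes to the deductible. Patient owes €272 (running OOP €272). Plan pays €272 − €272 = €0.
Claim 2 — €3453: €2328 finishes the deductible; €1125 goes to coinsurance; coinsurance €1125 × 30% = €337.50. Patient owes €2665.50 (running OOP €2937.50). Plan pays €3453 − €2665.50 = €787.50.
Claim 3 — €1929: 30% coinsurance on €1929 = €578.70. Patient pays €578.70; OOP now €3516.20. Plan pays €1929 − €578.70 = €1350.30.
Claim 4 — €7932: 30% coinsurance on €7932 = €2379.60. Patient owes €2379.60 (running OOP €5895.80). Insurer: €7932 − €2379.60 = €5552.40.
Insurer total = bills − patient's total = €13586 − €5895.80 = €7690.20.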